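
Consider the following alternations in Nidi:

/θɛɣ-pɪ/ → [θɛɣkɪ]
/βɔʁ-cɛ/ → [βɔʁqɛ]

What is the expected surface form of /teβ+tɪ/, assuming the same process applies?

[teβpɪ]

The data show progressive place assimilation: /p/ → [k] after /ɣ/; /c/ → [q] after /ʁ/. In each pair only place changes, matching the preceding consonant, while manner and voice stay constant.
The rule targets /t/ (voiceless alveolar stop), which sits after the trigger /β/ (bilabial).
A voiceless bilabial stop is [p], so the surface segment is [p].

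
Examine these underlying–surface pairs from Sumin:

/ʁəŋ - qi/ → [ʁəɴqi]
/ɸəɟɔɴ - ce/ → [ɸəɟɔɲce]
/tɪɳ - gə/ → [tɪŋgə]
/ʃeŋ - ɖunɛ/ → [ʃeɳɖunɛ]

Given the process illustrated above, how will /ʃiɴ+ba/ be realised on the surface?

[ʃimba]

The data show regressive place assimilation: /ŋ/ → [ɴ] before /q/; /ɴ/ → [ɲ] before /c/; /ɳ/ → [ŋ] before /g/; /ŋ/ → [ɳ] before /ɖ/. In each pair only place changes, matching the following consonant, while manner and voice stay constant.
The rule targets /ɴ/ (voiced uvular nasal), which sits before the trigger /b/ (bilabial).
Changing only its place to bilabial gives [m] — the voiced bilabial nasal.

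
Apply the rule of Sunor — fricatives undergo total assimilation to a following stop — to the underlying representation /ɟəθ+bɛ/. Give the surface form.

[ɟəbbɛ]

/θ/ is the segment targeted by the rule; it sits immediately before /b/, so it assimilates completely and surfaces as [b].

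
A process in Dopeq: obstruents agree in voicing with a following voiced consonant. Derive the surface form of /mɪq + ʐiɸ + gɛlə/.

/q/ is a voiceless uvular stop. The following trigger /ʐ/ is voiced, so /q/ must become voiced as well.
The voiced uvular stop is [ɢ], so /q/ → [ɢ].
The same rule applies at the second boundary: /ɸ/ → [β] next to /g/.

[mɪɢʐiβgɛlə]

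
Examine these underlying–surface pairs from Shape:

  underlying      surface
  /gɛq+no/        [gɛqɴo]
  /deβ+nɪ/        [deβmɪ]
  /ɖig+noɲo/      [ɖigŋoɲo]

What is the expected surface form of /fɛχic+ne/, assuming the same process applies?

[fɛχicɲe]

The data show progressive place assimilation: /n/ → [ɴ] after /q/; /n/ → [m] after /β/; /n/ → [ŋ] after /g/. In each pair only place changes, matching the preceding consonant, while manner and voice stay constant.
The rule targets /n/ (voiced alveolar nasal), which sits after the trigger /c/ (palatal).
The voiced palatal nasal is [ɲ], so /n/ → [ɲ].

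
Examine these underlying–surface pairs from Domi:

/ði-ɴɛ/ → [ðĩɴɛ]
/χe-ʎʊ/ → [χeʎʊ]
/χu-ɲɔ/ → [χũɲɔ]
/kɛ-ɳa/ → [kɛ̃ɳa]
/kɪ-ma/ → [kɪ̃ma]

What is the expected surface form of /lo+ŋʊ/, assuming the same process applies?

[lõŋʊ]

The data show regressive nasality assimilation (vowel nasalisation): /i/ → [ĩ] before /ɴ/; /u/ → [ũ] before /ɲ/; /ɛ/ → [ɛ̃] before /ɳ/; /ɪ/ → [ɪ̃] before /m/ — a vowel is nasalised by an immediately following nasal consonant.
No change occurs in [χeʎʊ] because the vowel at the boundary is adjacent to an oral consonant, not a nasal (/e/ next to /ʎ/).
The vowel /o/ is adjacent to the following nasal /ŋ/, so it acquires [+nasal] and surfaces as [õ].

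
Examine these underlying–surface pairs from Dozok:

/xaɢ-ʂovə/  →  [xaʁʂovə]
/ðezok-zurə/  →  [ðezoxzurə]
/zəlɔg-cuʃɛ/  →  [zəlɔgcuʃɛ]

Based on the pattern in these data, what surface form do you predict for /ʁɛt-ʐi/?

The data show regressive manner assimilation: /ɢ/ → [ʁ] before /ʂ/; /k/ → [x] before /z/. In each pair only manner changes, matching the following consonant, while place and voice stay constant.
Nothing changes in [zəlɔgcuʃɛ]: there the adjacent consonants already agree in manner (/g/ and /c/ are both stops), so this form is consistent with the same rule.
The rule targets /t/ (voiceless alveolar stop), which sits before the trigger /ʐ/ (fricative).
A voiceless alveolar fricative is [s], so the surface segment is [s].

[ʁɛsʐi]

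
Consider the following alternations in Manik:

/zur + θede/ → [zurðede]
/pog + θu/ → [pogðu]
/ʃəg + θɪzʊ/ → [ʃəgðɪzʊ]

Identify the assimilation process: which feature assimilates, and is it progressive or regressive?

progressive voicing assimilation

The segment that alternates is /θ/, which surfaces as [ð] when adjacent to /r/.
The change voiceless → voiced matches the voicing of the preceding /r/, identifying this as voicing assimilation.
Place and manner are unchanged, so the assimilation is partial, not total.
The same holds elsewhere in the data: /θ/ → [ð] after /g/ (voiceless → voiced, matching voiced) — only voicing changes, and always toward the preceding segment.
The trigger is the preceding segment, so the direction is progressive (perseverative).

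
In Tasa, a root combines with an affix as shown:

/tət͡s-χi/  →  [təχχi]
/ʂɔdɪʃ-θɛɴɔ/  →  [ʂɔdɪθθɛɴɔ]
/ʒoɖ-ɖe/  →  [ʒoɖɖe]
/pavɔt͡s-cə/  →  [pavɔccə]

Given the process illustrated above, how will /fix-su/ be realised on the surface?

The data show regressive total assimilation (/t͡s/ → [χ] before /χ/; /ʃ/ → [θ] before /θ/; /t͡s/ → [c] before /c/): in every case the target segment becomes identical to its following neighbour, copying more than a single feature.
In [ʒoɖɖe] the two consonants at the boundary are already identical (/ɖ/ + /ɖ/), so the rule applies vacuously and nothing changes.
/x/ is the segment targeted by the rule; it sits immediately before /s/, so it assimilates completely and surfaces as [s].

[fissu]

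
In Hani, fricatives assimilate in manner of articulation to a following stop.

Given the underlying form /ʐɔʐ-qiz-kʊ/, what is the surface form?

/ʐ/ is a voiced retroflex fricative. The following trigger /q/ is a stop, so /ʐ/ must become a stop as well.
The voiced retroflex stop is [ɖ], so /ʐ/ → [ɖ].
At the second juncture, /z/ likewise becomes [d] adjacent to /k/.

[ʐɔɖqidkʊ]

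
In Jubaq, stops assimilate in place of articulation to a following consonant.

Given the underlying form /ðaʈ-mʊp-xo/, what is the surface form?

The rule targets /ʈ/ (voiceless retroflex stop), which sits before the trigger /m/ (bilabial).
A voiceless bilabial stop is [p], so the surface segment is [p].
The same rule applies at the second boundary: /p/ → [k] next to /x/.

[ðapmʊkxo]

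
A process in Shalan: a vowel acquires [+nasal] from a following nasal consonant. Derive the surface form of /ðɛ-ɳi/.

The vowel /ɛ/ is adjacent to the following nasal /ɳ/, so it acquires [+nasal] and surfaces as [ɛ̃].

[ðɛ̃ɳi]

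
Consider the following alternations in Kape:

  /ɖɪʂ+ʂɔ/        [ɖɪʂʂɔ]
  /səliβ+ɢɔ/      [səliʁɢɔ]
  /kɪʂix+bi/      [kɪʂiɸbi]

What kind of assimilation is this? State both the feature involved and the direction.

Comparing underlying and surface forms, /β/ → [ʁ] is the alternation; the neighbouring /ɢ/ is constant.
/β/ is bilabial while /ɢ/ is uvular; the output [ʁ] is uvular, matching the trigger — so the feature that spreads is place.
Manner and voice are unchanged, so the assimilation is partial, not total.
Checking the remaining alternation: /x/ → [ɸ] before /b/ (velar → bilabial, matching bilabial) — only place changes, and always toward the following segment.
Nothing changes in [ɖɪʂʂɔ]: there the adjacent consonants already agree in place (/ʂ/ and /ʂ/ are both retroflex), so this form is consistent with the same rule.
Since the segment that changes precedes the conditioning segment, the assimilation is regressive.

regressive place assimilation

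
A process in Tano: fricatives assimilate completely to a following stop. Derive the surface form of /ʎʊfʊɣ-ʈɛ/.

/ɣ/ is the segment targeted by the rule; it sits immediately before /ʈ/, so it assimilates completely and surfaces as [ʈ].

[ʎʊfʊʈʈɛ]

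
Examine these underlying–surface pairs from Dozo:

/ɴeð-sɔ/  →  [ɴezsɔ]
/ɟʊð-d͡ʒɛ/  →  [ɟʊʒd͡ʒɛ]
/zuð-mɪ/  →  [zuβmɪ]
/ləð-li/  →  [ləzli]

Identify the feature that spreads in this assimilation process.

The segment that alternates is /ð/, which surfaces as [z] when adjacent to /s/.
The change dental → alveolar matches the place of the following /s/, identifying this as place assimilation.
The other alternating forms pattern the same way: /ð/ → [ʒ] before /d͡ʒ/ (dental → postalveolar, matching postalveolar); /ð/ → [β] before /m/ (dental → bilabial, matching bilabial); /ð/ → [z] before /l/ (dental → alveolar, matching alveolar) — only place changes, and always toward the following segment.

place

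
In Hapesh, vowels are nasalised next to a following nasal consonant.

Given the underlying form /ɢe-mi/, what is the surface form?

[ɢẽmi]

/e/ sits next to the nasal /m/ and is therefore nasalised to [ẽ].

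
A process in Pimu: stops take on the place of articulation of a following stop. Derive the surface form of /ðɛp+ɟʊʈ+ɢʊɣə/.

/p/ is a voiceless bilabial stop. The following trigger /ɟ/ is palatal, so /p/ must become palatal as well.
Changing only its place to palatal gives [c] — the voiceless palatal stop.
At the second juncture, /ʈ/ likewise becomes [q] adjacent to /ɢ/.

[ðɛcɟʊqɢʊɣə]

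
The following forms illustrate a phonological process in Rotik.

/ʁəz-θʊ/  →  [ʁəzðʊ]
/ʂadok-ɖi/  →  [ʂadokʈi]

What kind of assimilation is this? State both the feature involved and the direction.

The segment that alternates is /θ/, which surfaces as [ð] when adjacent to /z/.
The change voiceless → voiced matches the voicing of the preceding /z/, identifying this as voicing assimilation.
Place and manner are unchanged, so the assimilation is partial, not total.
The same holds elsewhere in the data: /ɖ/ → [ʈ] after /k/ (voiced → voiceless, matching voiceless) — only voicing changes, and always toward the preceding segment.
Since the segment that changes follows the conditioning segment, the assimilation is progressive.

progressive voicing assimilation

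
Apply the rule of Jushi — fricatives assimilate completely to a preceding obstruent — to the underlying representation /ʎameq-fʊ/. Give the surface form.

/f/ is the segment targeted by the rule; it sits immediately after /q/, so it assimilates completely and surfaces as [q].

[ʎameqqʊ]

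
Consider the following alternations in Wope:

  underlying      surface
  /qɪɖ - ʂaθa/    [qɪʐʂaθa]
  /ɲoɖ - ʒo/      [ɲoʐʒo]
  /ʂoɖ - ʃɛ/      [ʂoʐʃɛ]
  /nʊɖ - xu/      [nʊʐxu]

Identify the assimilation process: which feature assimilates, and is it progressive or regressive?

Underlying /ɖ/ is realised as [ʐ] next to /ʂ/; /ʂ/ itself does not change.
The change stop → fricative matches the manner of the following /ʂ/, identifying this as manner assimilation.
Place and voice are unchanged, so the assimilation is partial, not total.
The same holds elsewhere in the data: /ɖ/ → [ʐ] before /ʒ/ (stop → fricative, matching a fricative); /ɖ/ → [ʐ] before /ʃ/ (stop → fricative, matching a fricative); /ɖ/ → [ʐ] before /x/ (stop → fricative, matching a fricative) — only manner changes, and always toward the following segment.
Since the segment that changes precedes the conditioning segment, the assimilation is regressive.

regressive manner assimilation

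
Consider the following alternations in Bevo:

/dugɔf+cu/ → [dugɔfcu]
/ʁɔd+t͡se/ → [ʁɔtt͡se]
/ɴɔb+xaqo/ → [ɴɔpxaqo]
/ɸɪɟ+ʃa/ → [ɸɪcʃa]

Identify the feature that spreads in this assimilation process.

Comparing underlying and surface forms, /d/ → [t] is the alternation; the neighbouring /t͡s/ is constant.
The change voiced → voiceless matches the voicing of the following /t͡s/, identifying this as voicing assimilation.
The other alternating forms pattern the same way: /b/ → [p] before /x/ (voiced → voiceless, matching voiceless); /ɟ/ → [c] before /ʃ/ (voiced → voiceless, matching voiceless) — only voicing changes, and always toward the following segment.
No alternation appears in [dugɔfcu]: there the adjacent consonants already agree in voicing (/f/ and /c/ are both voiceless), so this form is consistent with the same rule.

voicing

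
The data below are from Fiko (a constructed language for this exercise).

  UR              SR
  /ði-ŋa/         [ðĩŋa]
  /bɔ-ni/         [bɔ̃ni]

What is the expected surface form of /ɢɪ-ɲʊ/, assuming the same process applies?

The data show regressive nasality assimilation (vowel nasalisation): /i/ → [ĩ] before /ŋ/; /ɔ/ → [ɔ̃] before /n/ — a vowel is nasalised by an immediately following nasal consonant.
The vowel /ɪ/ is adjacent to the following nasal /ɲ/, so it acquires [+nasal] and surfaces as [ɪ̃].

[ɢɪ̃ɲʊ]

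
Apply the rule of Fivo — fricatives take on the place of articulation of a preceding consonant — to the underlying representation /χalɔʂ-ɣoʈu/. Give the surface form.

The rule targets /ɣ/ (voiced velar fricative), which sits after the trigger /ʂ/ (retroflex).
A voiced retroflex fricative is [ʐ], so the surface segment is [ʐ].

[χalɔʂʐoʈu]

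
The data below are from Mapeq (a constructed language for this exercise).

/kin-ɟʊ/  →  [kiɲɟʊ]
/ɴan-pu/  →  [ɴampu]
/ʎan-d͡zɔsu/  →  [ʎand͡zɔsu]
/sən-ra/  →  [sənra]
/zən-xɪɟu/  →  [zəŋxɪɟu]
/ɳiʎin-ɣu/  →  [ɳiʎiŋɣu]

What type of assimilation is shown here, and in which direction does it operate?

Comparing underlying and surface forms, /n/ → [ɲ] is the alternation; the neighbouring /ɟ/ is constant.
/n/ is alveolar while /ɟ/ is palatal; the output [ɲ] is palatal, matching the trigger — so the feature that spreads is place.
Manner and voice are unchanged, so the assimilation is partial, not total.
The same holds elsewhere in the data: /n/ → [m] before /p/ (alveolar → bilabial, matching bilabial); /n/ → [ŋ] before /x/ (alveolar → velar, matching velar); /n/ → [ŋ] before /ɣ/ (alveolar → velar, matching velar) — only place changes, and always toward the following segment.
Nothing changes in [ʎand͡zɔsu], [sənra]: there the adjacent consonants already agree in place (/n/ and /d͡z/ are both alveolar; /n/ and /r/ are both alveolar), so these forms are consistent with the same rule.
Since the segment that changes precedes the conditioning segment, the assimilation is regressive.

regressive place assimilation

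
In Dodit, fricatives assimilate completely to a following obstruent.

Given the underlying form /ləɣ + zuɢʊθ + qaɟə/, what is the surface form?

/ɣ/ is the segment targeted by the rule; it sits immediately before /z/, so it assimilates completely and surfaces as [z].
At the second juncture, /θ/ likewise becomes [q] adjacent to /q/.

[ləzzuɢʊqqaɟə]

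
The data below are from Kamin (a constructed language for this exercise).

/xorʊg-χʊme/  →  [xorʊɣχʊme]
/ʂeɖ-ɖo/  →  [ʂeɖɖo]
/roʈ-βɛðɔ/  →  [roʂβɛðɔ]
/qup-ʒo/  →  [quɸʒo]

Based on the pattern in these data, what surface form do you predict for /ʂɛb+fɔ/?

The data show regressive manner assimilation: /g/ → [ɣ] before /χ/; /ʈ/ → [ʂ] before /β/; /p/ → [ɸ] before /ʒ/. In each pair only manner changes, matching the following consonant, while place and voice stay constant.
Nothing changes in [ʂeɖɖo]: there the adjacent consonants already agree in manner (/ɖ/ and /ɖ/ are both stops), so this form is consistent with the same rule.
/b/ is a voiced bilabial stop. The following trigger /f/ is a fricative, so /b/ must become a fricative as well.
A voiced bilabial fricative is [β], so the surface segment is [β].

[ʂɛβfɔ]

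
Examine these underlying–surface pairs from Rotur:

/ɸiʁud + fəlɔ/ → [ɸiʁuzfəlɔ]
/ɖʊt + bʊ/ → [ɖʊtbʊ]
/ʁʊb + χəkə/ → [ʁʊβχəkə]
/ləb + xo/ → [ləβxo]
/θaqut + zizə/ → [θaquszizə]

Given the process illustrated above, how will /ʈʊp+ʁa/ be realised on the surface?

The data show regressive manner assimilation: /d/ → [z] before /f/; /b/ → [β] before /χ/; /b/ → [β] before /x/; /t/ → [s] before /z/. In each pair only manner changes, matching the following consonant, while place and voice stay constant.
No alternation appears in [ɖʊtbʊ]: there the adjacent consonants already agree in manner (/t/ and /b/ are both stops), so this form is consistent with the same rule.
The rule targets /p/ (voiceless bilabial stop), which sits before the trigger /ʁ/ (fricative).
Changing only its manner to fricative gives [ɸ] — the voiceless bilabial fricative.

[ʈʊɸʁa]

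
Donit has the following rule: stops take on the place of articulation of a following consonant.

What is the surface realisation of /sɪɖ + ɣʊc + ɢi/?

The rule targets /ɖ/ (voiced retroflex stop), which sits before the trigger /ɣ/ (velar).
A voiced velar stop is [g], so the surface segment is [g].
The same rule applies at the second boundary: /c/ → [q] next to /ɢ/.

[sɪgɣʊqɢi]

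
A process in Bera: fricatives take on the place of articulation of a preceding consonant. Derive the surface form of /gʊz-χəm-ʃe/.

[gʊzsəmɸe]

The rule targets /χ/ (voiceless uvular fricative), which sits after the trigger /z/ (alveolar).
Changing only its place to alveolar gives [s] — the voiceless alveolar fricative.
At the second juncture, /ʃ/ likewise becomes [ɸ] adjacent to /m/.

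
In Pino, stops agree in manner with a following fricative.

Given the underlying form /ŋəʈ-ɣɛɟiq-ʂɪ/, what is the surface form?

/ʈ/ is a voiceless retroflex stop. The following trigger /ɣ/ is a fricative, so /ʈ/ must become a fricative as well.
A voiceless retroflex fricative is [ʂ], so the surface segment is [ʂ].
At the second juncture, /q/ likewise becomes [χ] adjacent to /ʂ/.

[ŋəʂɣɛɟiχʂɪ]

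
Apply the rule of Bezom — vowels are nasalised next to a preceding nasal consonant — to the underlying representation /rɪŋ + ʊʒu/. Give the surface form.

/ʊ/ sits next to the nasal /ŋ/ and is therefore nasalised to [ʊ̃].

[rɪŋʊ̃ʒu]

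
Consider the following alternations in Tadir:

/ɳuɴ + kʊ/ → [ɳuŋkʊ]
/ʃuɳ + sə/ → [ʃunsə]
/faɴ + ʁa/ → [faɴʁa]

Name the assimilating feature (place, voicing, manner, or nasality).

Comparing underlying and surface forms, /ɴ/ → [ŋ] is the alternation; the neighbouring /k/ is constant.
The change uvular → velar matches the place of the following /k/, identifying this as place assimilation.
The other alternating form patterns the same way: /ɳ/ → [n] before /s/ (retroflex → alveolar, matching alveolar) — only place changes, and always toward the following segment.
No alternation appears in [faɴʁa]: there the adjacent consonants already agree in place (/ɴ/ and /ʁ/ are both uvular), so this form is consistent with the same rule.

place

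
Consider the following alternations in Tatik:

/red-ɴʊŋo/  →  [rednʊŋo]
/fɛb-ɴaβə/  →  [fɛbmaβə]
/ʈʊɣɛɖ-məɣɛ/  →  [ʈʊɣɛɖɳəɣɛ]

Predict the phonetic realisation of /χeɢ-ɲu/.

[χeɢɴu]

The data show progressive place assimilation: /ɴ/ → [n] after /d/; /ɴ/ → [m] after /b/; /m/ → [ɳ] after /ɖ/. In each pair only place changes, matching the preceding consonant, while manner and voice stay constant.
The rule targets /ɲ/ (voiced palatal nasal), which sits after the trigger /ɢ/ (uvular).
The voiced uvular nasal is [ɴ], so /ɲ/ → [ɴ].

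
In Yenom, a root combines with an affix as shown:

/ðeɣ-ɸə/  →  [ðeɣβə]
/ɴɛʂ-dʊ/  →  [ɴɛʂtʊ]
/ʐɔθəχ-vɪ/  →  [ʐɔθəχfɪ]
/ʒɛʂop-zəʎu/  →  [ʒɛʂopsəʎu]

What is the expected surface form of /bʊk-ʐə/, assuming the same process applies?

The data show progressive voicing assimilation: /ɸ/ → [β] after /ɣ/; /d/ → [t] after /ʂ/; /v/ → [f] after /χ/; /z/ → [s] after /p/. In each pair only voicing changes, matching the preceding consonant, while place and manner stay constant.
The rule targets /ʐ/ (voiced retroflex fricative), which sits after the trigger /k/ (voiceless).
The voiceless retroflex fricative is [ʂ], so /ʐ/ → [ʂ].

[bʊkʂə]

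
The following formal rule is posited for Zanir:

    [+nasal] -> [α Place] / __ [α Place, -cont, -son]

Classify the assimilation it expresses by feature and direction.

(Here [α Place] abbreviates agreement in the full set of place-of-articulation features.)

The rule copies the place features (abbreviated [Place]) from the environment onto the target, so the assimilating feature is place.
The conditioning segment sits to the right of the focus bar, meaning the trigger follows the segment that changes — regressive assimilation.

regressive place assimilation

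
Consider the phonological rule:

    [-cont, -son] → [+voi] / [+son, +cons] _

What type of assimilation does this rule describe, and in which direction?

The target ([-cont, -son], stops) acquires [+voi] next to a sonorant consonant ([+son, +cons]) — it takes on the voicing of its neighbour, so the feature that spreads is voicing.
The conditioning segment sits to the left of the focus bar, meaning the trigger precedes the segment that changes — progressive assimilation.

progressive voicing assimilation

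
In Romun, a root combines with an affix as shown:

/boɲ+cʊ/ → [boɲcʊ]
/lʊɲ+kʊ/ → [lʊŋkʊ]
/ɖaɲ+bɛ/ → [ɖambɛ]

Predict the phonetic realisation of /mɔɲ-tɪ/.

The data show regressive place assimilation: /ɲ/ → [ŋ] before /k/; /ɲ/ → [m] before /b/. In each pair only place changes, matching the following consonant, while manner and voice stay constant.
No alternation appears in [boɲcʊ]: there the adjacent consonants already agree in place (/ɲ/ and /c/ are both palatal), so this form is consistent with the same rule.
/ɲ/ is a voiced palatal nasal. The following trigger /t/ is alveolar, so /ɲ/ must become alveolar as well.
A voiced alveolar nasal is [n], so the surface segment is [n].

[mɔntɪ]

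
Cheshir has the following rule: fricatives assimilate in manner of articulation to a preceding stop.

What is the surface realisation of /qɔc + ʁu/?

[qɔcɢu]

/ʁ/ is a voiced uvular fricative. The preceding trigger /c/ is a stop, so /ʁ/ must become a stop as well.
The voiced uvular stop is [ɢ], so /ʁ/ → [ɢ].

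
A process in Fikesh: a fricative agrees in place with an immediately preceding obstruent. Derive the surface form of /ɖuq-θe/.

/θ/ is a voiceless dental fricative. The preceding trigger /q/ is uvular, so /θ/ must become uvular as well.
Changing only its place to uvular gives [χ] — the voiceless uvular fricative.

[ɖuqχe]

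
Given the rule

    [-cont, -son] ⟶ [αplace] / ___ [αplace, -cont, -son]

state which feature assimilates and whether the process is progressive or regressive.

The shared variable α links the value of the place features (abbreviated [place]) on the target to the same value on the neighbouring segment, so place is the feature that assimilates.
The conditioning segment sits to the right of the focus bar, meaning the trigger follows the segment that changes — regressive assimilation.

regressive place assimilation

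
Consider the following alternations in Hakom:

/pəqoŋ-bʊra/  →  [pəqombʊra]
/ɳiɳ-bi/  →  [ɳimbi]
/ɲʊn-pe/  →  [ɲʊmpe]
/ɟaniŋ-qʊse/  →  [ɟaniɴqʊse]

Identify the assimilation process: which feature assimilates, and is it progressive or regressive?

regressive place assimilation

Comparing underlying and surface forms, /ŋ/ → [m] is the alternation; the neighbouring /b/ is constant.
/ŋ/ is velar while /b/ is bilabial; the output [m] is bilabial, matching the trigger — so the feature that spreads is place.
Manner and voice are unchanged, so the assimilation is partial, not total.
The other alternating forms pattern the same way: /ɳ/ → [m] before /b/ (retroflex → bilabial, matching bilabial); /n/ → [m] before /p/ (alveolar → bilabial, matching bilabial); /ŋ/ → [ɴ] before /q/ (velar → uvular, matching uvular) — only place changes, and always toward the following segment.
Since the segment that changes precedes the conditioning segment, the assimilation is regressive.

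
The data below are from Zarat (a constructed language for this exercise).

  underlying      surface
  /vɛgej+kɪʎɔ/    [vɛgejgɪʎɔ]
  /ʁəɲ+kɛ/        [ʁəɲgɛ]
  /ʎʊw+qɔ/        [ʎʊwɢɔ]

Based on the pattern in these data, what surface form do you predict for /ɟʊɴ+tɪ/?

[ɟʊɴdɪ]

The data show progressive voicing assimilation: /k/ → [g] after /j/; /k/ → [g] after /ɲ/; /q/ → [ɢ] after /w/. In each pair only voicing changes, matching the preceding consonant, while place and manner stay constant.
The rule targets /t/ (voiceless alveolar stop), which sits after the trigger /ɴ/ (voiced).
Changing only its voicing to voiced gives [d] — the voiced alveolar stop.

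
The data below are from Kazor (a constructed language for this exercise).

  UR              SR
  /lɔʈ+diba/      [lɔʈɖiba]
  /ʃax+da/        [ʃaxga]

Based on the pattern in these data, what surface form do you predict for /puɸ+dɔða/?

The data show progressive place assimilation: /d/ → [ɖ] after /ʈ/; /d/ → [g] after /x/. In each pair only place changes, matching the preceding consonant, while manner and voice stay constant.
/d/ is a voiced alveolar stop. The preceding trigger /ɸ/ is bilabial, so /d/ must become bilabial as well.
The voiced bilabial stop is [b], so /d/ → [b].

[puɸbɔða]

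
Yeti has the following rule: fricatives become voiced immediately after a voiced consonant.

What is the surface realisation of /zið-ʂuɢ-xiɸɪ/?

The rule targets /ʂ/ (voiceless retroflex fricative), which sits after the trigger /ð/ (voiced).
Changing only its voicing to voiced gives [ʐ] — the voiced retroflex fricative.
At the second juncture, /x/ likewise becomes [ɣ] adjacent to /ɢ/.

[ziðʐuɢɣiɸɪ]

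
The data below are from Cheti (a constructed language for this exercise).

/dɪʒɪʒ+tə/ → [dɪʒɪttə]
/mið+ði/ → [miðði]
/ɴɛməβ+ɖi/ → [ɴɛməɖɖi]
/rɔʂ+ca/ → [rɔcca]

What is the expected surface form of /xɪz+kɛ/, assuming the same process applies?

The data show regressive total assimilation (/ʒ/ → [t] before /t/; /β/ → [ɖ] before /ɖ/; /ʂ/ → [c] before /c/): in every case the target segment becomes identical to its following neighbour, copying more than a single feature.
In [miðði] the two consonants at the boundary are already identical (/ð/ + /ð/), so the rule applies vacuously and nothing changes.
/z/ is the segment targeted by the rule; it sits immediately before /k/, so it assimilates completely and surfaces as [k].

[xɪkkɛ]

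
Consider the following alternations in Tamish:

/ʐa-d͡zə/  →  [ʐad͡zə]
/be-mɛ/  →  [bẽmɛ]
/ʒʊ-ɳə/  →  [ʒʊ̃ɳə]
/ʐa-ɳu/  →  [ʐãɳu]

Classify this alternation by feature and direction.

regressive nasality assimilation (vowel nasalisation)

The vowel /e/ surfaces as nasalised [ẽ] next to the following nasal /m/ — it has acquired the [+nasal] feature of its neighbour.
Likewise in the remaining data: /ʊ/ → [ʊ̃] before /ɳ/; /a/ → [ã] before /ɳ/ — each time a vowel is nasalised next to a following nasal.
No change occurs in [ʐad͡zə] because the vowel at the boundary is adjacent to an oral consonant, not a nasal (/a/ next to /d͡z/).
Because the conditioning nasal is to the right of the vowel that changes, the process is regressive (anticipatory).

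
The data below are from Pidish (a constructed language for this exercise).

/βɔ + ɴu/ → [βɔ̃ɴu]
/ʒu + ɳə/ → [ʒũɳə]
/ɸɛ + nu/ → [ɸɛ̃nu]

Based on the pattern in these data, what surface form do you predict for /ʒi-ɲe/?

[ʒĩɲe]

The data show regressive nasality assimilation (vowel nasalisation): /ɔ/ → [ɔ̃] before /ɴ/; /u/ → [ũ] before /ɳ/; /ɛ/ → [ɛ̃] before /n/ — a vowel is nasalised by an immediately following nasal consonant.
/i/ sits next to the nasal /ɲ/ and is therefore nasalised to [ĩ].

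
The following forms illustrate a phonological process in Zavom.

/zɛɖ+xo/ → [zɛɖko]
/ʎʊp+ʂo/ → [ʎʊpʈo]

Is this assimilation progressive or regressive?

progressive

The segment that alternates is /x/, which surfaces as [k] when adjacent to /ɖ/.
/x/ is a fricative while /ɖ/ is a stop; the output [k] is a stop, matching the trigger — so the feature that spreads is manner.
The other alternating form patterns the same way: /ʂ/ → [ʈ] after /p/ (fricative → stop, matching a stop) — only manner changes, and always toward the preceding segment.
Since the segment that changes follows the conditioning segment, the assimilation is progressive.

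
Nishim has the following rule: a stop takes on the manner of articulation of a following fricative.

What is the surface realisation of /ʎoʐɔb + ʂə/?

[ʎoʐɔβʂə]

The rule targets /b/ (voiced bilabial stop), which sits before the trigger /ʂ/ (fricative).
The voiced bilabial fricative is [β], so /b/ → [β].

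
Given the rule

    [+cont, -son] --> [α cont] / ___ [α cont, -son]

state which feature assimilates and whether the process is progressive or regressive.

regressive manner assimilation

The rule copies [cont] (continuancy) from the environment onto the target fricatives; since [±cont] encodes the stop/fricative manner contrast, the assimilating dimension is manner.
Since the environment is written after the underscore, the trigger follows the target; the direction is regressive.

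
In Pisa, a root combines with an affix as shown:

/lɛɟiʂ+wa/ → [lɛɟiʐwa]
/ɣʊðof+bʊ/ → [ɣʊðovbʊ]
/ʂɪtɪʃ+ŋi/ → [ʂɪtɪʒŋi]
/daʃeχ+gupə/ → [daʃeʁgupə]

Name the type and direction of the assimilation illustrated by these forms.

Comparing underlying and surface forms, /ʂ/ → [ʐ] is the alternation; the neighbouring /w/ is constant.
/ʂ/ is voiceless while /w/ is voiced; the output [ʐ] is voiced, matching the trigger — so the feature that spreads is voicing.
Place and manner are unchanged, so the assimilation is partial, not total.
Checking the remaining alternations: /f/ → [v] before /b/ (voiceless → voiced, matching voiced); /ʃ/ → [ʒ] before /ŋ/ (voiceless → voiced, matching voiced); /χ/ → [ʁ] before /g/ (voiceless → voiced, matching voiced) — only voicing changes, and always toward the following segment.
The trigger is the following segment, so the direction is regressive (anticipatory).

regressive voicing assimilation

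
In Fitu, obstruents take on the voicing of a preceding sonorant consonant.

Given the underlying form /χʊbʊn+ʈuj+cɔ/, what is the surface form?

[χʊbʊnɖujɟɔ]

The rule targets /ʈ/ (voiceless retroflex stop), which sits after the trigger /n/ (voiced).
A voiced retroflex stop is [ɖ], so the surface segment is [ɖ].
At the second juncture, /c/ likewise becomes [ɟ] adjacent to /j/.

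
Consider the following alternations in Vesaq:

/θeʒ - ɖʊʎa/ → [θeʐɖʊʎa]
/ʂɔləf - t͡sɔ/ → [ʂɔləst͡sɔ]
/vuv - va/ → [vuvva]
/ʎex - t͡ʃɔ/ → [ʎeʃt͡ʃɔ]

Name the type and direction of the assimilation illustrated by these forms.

The segment that alternates is /ʒ/, which surfaces as [ʐ] when adjacent to /ɖ/.
/ʒ/ is postalveolar while /ɖ/ is retroflex; the output [ʐ] is retroflex, matching the trigger — so the feature that spreads is place.
Manner and voice are unchanged, so the assimilation is partial, not total.
The other alternating forms pattern the same way: /f/ → [s] before /t͡s/ (labiodental → alveolar, matching alveolar); /x/ → [ʃ] before /t͡ʃ/ (velar → postalveolar, matching postalveolar) — only place changes, and always toward the following segment.
No alternation appears in [vuvva]: there the adjacent consonants already agree in place (/v/ and /v/ are both labiodental), so this form is consistent with the same rule.
The trigger is the following segment, so the direction is regressive (anticipatory).

regressive place assimilation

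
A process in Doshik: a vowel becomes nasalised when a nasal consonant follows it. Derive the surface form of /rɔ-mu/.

[rɔ̃mu]

The vowel /ɔ/ is adjacent to the following nasal /m/, so it acquires [+nasal] and surfaces as [ɔ̃].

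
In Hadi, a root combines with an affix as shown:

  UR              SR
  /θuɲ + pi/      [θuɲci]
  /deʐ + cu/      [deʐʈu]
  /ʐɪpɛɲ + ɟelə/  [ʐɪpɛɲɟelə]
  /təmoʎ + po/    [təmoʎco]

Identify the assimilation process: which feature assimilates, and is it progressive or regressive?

progressive place assimilation

Comparing underlying and surface forms, /p/ → [c] is the alternation; the neighbouring /ɲ/ is constant.
/p/ is bilabial while /ɲ/ is palatal; the output [c] is palatal, matching the trigger — so the feature that spreads is place.
Manner and voice are unchanged, so the assimilation is partial, not total.
The same holds elsewhere in the data: /c/ → [ʈ] after /ʐ/ (palatal → retroflex, matching retroflex); /p/ → [c] after /ʎ/ (bilabial → palatal, matching palatal) — only place changes, and always toward the preceding segment.
Nothing changes in [ʐɪpɛɲɟelə]: there the adjacent consonants already agree in place (/ɟ/ and /ɲ/ are both palatal), so this form is consistent with the same rule.
The trigger is the preceding segment, so the direction is progressive (perseverative).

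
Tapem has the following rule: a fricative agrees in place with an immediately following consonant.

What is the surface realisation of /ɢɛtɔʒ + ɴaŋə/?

/ʒ/ is a voiced postalveolar fricative. The following trigger /ɴ/ is uvular, so /ʒ/ must become uvular as well.
Changing only its place to uvular gives [ʁ] — the voiced uvular fricative.

[ɢɛtɔʁɴaŋə]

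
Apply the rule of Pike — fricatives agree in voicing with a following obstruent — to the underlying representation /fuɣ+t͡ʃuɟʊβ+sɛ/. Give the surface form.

The rule targets /ɣ/ (voiced velar fricative), which sits before the trigger /t͡ʃ/ (voiceless).
A voiceless velar fricative is [x], so the surface segment is [x].
At the second juncture, /β/ likewise becomes [ɸ] adjacent to /s/.

[fuxt͡ʃuɟʊɸsɛ]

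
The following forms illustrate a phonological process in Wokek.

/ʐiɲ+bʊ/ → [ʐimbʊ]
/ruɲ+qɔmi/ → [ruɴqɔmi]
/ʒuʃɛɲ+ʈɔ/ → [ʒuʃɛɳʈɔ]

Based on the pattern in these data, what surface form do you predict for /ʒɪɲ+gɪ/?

The data show regressive place assimilation: /ɲ/ → [m] before /b/; /ɲ/ → [ɴ] before /q/; /ɲ/ → [ɳ] before /ʈ/. In each pair only place changes, matching the following consonant, while manner and voice stay constant.
The rule targets /ɲ/ (voiced palatal nasal), which sits before the trigger /g/ (velar).
The voiced velar nasal is [ŋ], so /ɲ/ → [ŋ].

[ʒɪŋgɪ]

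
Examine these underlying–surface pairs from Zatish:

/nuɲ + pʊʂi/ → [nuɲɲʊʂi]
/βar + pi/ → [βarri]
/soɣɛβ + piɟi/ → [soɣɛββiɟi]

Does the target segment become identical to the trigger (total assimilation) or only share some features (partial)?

total assimilation

Comparing underlying and surface forms, /p/ → [ɲ] is the alternation; the neighbouring /ɲ/ is constant.
The output [ɲ] is identical to the trigger /ɲ/ — every feature (place, manner, voicing) has been copied — so this is total assimilation.
The other forms behave the same way: /p/ → [r] after /r/; /p/ → [β] after /β/ — in each case the output is a copy of the preceding consonant.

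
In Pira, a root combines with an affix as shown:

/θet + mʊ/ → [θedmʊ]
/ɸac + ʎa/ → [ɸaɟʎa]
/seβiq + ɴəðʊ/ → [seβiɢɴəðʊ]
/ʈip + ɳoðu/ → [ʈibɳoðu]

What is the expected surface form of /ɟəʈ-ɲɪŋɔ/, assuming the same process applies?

[ɟəɖɲɪŋɔ]

The data show regressive voicing assimilation: /t/ → [d] before /m/; /c/ → [ɟ] before /ʎ/; /q/ → [ɢ] before /ɴ/; /p/ → [b] before /ɳ/. In each pair only voicing changes, matching the following consonant, while place and manner stay constant.
/ʈ/ is a voiceless retroflex stop. The following trigger /ɲ/ is voiced, so /ʈ/ must become voiced as well.
A voiced retroflex stop is [ɖ], so the surface segment is [ɖ].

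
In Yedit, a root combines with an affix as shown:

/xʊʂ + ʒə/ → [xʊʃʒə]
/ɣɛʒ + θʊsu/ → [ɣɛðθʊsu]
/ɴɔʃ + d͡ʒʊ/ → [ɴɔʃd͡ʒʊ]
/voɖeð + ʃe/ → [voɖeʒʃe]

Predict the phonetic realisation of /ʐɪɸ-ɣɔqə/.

The data show regressive place assimilation: /ʂ/ → [ʃ] before /ʒ/; /ʒ/ → [ð] before /θ/; /ð/ → [ʒ] before /ʃ/. In each pair only place changes, matching the following consonant, while manner and voice stay constant.
No alternation appears in [ɴɔʃd͡ʒʊ]: there the adjacent consonants already agree in place (/ʃ/ and /d͡ʒ/ are both postalveolar), so this form is consistent with the same rule.
/ɸ/ is a voiceless bilabial fricative. The following trigger /ɣ/ is velar, so /ɸ/ must become velar as well.
A voiceless velar fricative is [x], so the surface segment is [x].

[ʐɪxɣɔqə]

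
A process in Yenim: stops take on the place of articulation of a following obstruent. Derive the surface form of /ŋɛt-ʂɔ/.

[ŋɛʈʂɔ]

The rule targets /t/ (voiceless alveolar stop), which sits before the trigger /ʂ/ (retroflex).
A voiceless retroflex stop is [ʈ], so the surface segment is [ʈ].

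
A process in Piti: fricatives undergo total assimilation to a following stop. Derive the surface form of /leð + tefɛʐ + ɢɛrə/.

[lettefɛɢɢɛrə]

/ð/ is the segment targeted by the rule; it sits immediately before /t/, so it assimilates completely and surfaces as [t].
At the second juncture, /ʐ/ likewise becomes [ɢ] adjacent to /ɢ/.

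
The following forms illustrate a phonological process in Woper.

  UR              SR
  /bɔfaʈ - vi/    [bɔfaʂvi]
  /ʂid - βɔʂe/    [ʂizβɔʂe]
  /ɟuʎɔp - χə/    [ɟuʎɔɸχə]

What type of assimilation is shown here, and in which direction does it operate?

regressive manner assimilation

Underlying /ʈ/ is realised as [ʂ] next to /v/; /v/ itself does not change.
The change stop → fricative matches the manner of the following /v/, identifying this as manner assimilation.
Place and voice are unchanged, so the assimilation is partial, not total.
The same holds elsewhere in the data: /d/ → [z] before /β/ (stop → fricative, matching a fricative); /p/ → [ɸ] before /χ/ (stop → fricative, matching a fricative) — only manner changes, and always toward the following segment.
The trigger is the following segment, so the direction is regressive (anticipatory).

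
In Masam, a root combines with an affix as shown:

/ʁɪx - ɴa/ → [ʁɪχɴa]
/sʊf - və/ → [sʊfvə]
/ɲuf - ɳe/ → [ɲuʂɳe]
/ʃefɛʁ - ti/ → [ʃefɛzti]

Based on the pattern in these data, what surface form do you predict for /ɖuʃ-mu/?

The data show regressive place assimilation: /x/ → [χ] before /ɴ/; /f/ → [ʂ] before /ɳ/; /ʁ/ → [z] before /t/. In each pair only place changes, matching the following consonant, while manner and voice stay constant.
No alternation appears in [sʊfvə]: there the adjacent consonants already agree in place (/f/ and /v/ are both labiodental), so this form is consistent with the same rule.
/ʃ/ is a voiceless postalveolar fricative. The following trigger /m/ is bilabial, so /ʃ/ must become bilabial as well.
Changing only its place to bilabial gives [ɸ] — the voiceless bilabial fricative.

[ɖuɸmu]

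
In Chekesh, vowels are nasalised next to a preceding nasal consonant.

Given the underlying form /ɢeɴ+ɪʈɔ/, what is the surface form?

[ɢeɴɪ̃ʈɔ]

The vowel /ɪ/ is adjacent to the preceding nasal /ɴ/, so it acquires [+nasal] and surfaces as [ɪ̃].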